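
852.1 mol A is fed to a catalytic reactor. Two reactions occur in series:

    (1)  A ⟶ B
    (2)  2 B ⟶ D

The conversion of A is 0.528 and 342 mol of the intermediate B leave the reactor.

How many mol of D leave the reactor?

Conversion of A: A consumed = 1ξ₁ = 0.528 × 852.1 → ξ₁ = 449.9 mol.
B balance: n_B = 0 + 1ξ₁ − 2ξ₂ = 342 → ξ₂ = (1·449.9 − 342)/2 = 53.95 mol.
Outlet amounts (n = n₀ + Σ ν·ξ):
  A: 852.1 − 1(449.9) = 402.2
  B: 0 + 1(449.9) − 2(53.95) = 342
  D: 0 + 1(53.95) = 53.95

54 mol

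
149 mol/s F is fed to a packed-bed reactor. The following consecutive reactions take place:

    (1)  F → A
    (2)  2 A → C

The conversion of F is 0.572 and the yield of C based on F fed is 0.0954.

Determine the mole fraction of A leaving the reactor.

Conversion of F: F consumed = 1ξ₁ = 0.572 × 149 → ξ₁ = 85.23 mol/s.
Yield of C: 1ξ₂ / 149 = 0.0954 → ξ₂ = 14.21 mol/s.
Outlet amounts (n = n₀ + Σ ν·ξ):
  F: 149 − 1(85.23) = 63.77
  A: 0 + 1(85.23) − 2(14.21) = 56.8
  C: 0 + 1(14.21) = 14.21
Total out = 134.8 mol/s; y_A = 56.8 / 134.8 = 0.4214.

0.421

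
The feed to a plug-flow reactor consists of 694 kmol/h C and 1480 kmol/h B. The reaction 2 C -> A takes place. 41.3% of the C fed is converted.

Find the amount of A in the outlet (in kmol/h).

143 kmol/h

C reacted = 0.413 × 694 = 286.6 kmol/h; ν_C = −2, so ξ = 286.6/2 = 143.3 kmol/h.
Outlet amounts (n = n₀ + ν ξ):
  C: 694 − 2(143.3) = 407.4
  A: 0 + 1(143.3) = 143.3
  B: 1480 (inert)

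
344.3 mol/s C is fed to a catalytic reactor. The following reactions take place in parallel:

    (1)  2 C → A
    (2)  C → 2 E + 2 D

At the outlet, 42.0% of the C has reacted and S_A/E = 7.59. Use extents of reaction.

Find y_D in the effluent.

0.032

Conversion of C: C consumed = 0.42 × 344.3 = 144.6 mol/s = 2ξ₁ + 1ξ₂.
Selectivity: 1ξ₁ / (2ξ₂) = 7.59 → ξ₁ = 15.18 ξ₂.
Substitute: (2·15.18 + 1) ξ₂ = 144.6 → ξ₂ = 4.611 mol/s, ξ₁ = 70 mol/s.
Outlet amounts (n = n₀ + Σ ν·ξ):
  C: 344.3 − 2(70) − 1(4.611) = 199.7
  A: 0 + 1(70) = 70
  E: 0 + 2(4.611) = 9.222
  D: 0 + 2(4.611) = 9.222
Total out = 288.1 mol/s; y_D = 9.222 / 288.1 = 0.03201.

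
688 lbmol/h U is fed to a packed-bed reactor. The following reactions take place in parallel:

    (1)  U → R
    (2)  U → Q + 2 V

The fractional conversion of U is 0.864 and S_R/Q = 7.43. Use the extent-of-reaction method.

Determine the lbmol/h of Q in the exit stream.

Conversion of U: U consumed = 0.864 × 688 = 594.4 lbmol/h = 1ξ₁ + 1ξ₂.
Selectivity: 1ξ₁ / (1ξ₂) = 7.43 → ξ₁ = 7.43 ξ₂.
Substitute: (1·7.43 + 1) ξ₂ = 594.4 → ξ₂ = 70.51 lbmol/h, ξ₁ = 523.9 lbmol/h.
Outlet amounts (n = n₀ + Σ ν·ξ):
  U: 688 − 1(523.9) − 1(70.51) = 93.57
  R: 0 + 1(523.9) = 523.9
  Q: 0 + 1(70.51) = 70.51
  V: 0 + 2(70.51) = 141

70.5 lbmol/h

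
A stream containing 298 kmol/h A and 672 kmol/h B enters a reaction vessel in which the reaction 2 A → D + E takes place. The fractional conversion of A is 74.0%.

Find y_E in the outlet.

A reacted = 0.74 × 298 = 220.5 kmol/h; ν_A = −2, so ξ = 220.5/2 = 110.3 kmol/h.
Outlet amounts (n = n₀ + ν ξ):
  A: 298 − 2(110.3) = 77.48
  D: 0 + 1(110.3) = 110.3
  E: 0 + 1(110.3) = 110.3
  B: 672 (inert)
Total out = 970 kmol/h; y_E = 110.3 / 970 = 0.1137.

0.114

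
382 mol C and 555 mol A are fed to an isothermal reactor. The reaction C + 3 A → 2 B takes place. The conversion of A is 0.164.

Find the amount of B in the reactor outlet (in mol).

60.7 mol

A reacted = 0.164 × 555 = 91.02 mol; ν_A = −3, so ξ = 91.02/3 = 30.34 mol.
Outlet amounts (n = n₀ + ν ξ):
  C: 382 − 1(30.34) = 351.7
  A: 555 − 3(30.34) = 464
  B: 0 + 2(30.34) = 60.68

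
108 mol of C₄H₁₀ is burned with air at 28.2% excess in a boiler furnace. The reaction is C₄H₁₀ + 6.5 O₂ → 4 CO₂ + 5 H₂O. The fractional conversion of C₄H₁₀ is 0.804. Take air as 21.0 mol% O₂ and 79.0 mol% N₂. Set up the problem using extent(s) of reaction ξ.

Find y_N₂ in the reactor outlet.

Stoichiometric O₂ = 6.5 × 108 = 702 mol; O₂ fed = 702 × 1.282 = 900 mol.
N₂ fed = 900 × 79/21 = 3386 mol.
Fuel reacted = 0.804 × 108 → ξ = 86.83 mol.
Outlet (n = n₀ + ν ξ):
  C₄H₁₀: 108 − 1(86.83) = 21.17
  O₂: 900 − 6.5(86.83) = 335.6
  N₂: 3386 (inert)
  CO₂: 0 + 4(86.83) = 347.3
  H₂O: 0 + 5(86.83) = 434.2
Total out = 4524 mol; y_N₂ = 3386 / 4524 = 0.7484.

0.748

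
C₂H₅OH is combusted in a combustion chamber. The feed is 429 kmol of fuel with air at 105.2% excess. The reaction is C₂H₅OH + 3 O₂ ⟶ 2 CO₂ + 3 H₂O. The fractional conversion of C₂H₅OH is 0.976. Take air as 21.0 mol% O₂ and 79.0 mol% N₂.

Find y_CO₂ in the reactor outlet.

Stoichiometric O₂ = 3 × 429 = 1287 kmol; O₂ fed = 1287 × 2.052 = 2641 kmol.
N₂ fed = 2641 × 79/21 = 9935 kmol.
Fuel reacted = 0.976 × 429 → ξ = 418.7 kmol.
Outlet (n = n₀ + ν ξ):
  C₂H₅OH: 429 − 1(418.7) = 10.3
  O₂: 2641 − 3(418.7) = 1385
  N₂: 9935 (inert)
  CO₂: 0 + 2(418.7) = 837.4
  H₂O: 0 + 3(418.7) = 1256
Total out = 13420 kmol; y_CO₂ = 837.4 / 13420 = 0.06238.

0.0624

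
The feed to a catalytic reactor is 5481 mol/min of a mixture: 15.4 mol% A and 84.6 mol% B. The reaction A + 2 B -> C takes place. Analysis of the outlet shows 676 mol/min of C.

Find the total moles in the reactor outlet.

4130 mol/min

For C: n = n₀ + 1ξ → 676 = 0 + 1ξ, giving ξ = 676 mol/min.
Outlet amounts (n = n₀ + ν ξ):
  A: 844.1 − 1(676) = 168.1
  B: 4637 − 2(676) = 3285
  C: 0 + 1(676) = 676
Total out = 168.1 + 3285 + 676 = 4129 mol/min.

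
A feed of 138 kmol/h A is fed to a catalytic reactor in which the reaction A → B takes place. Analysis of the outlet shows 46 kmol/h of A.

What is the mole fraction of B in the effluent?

0.667

For A: n = n₀ − 1ξ → 46 = 138 − 1ξ, giving ξ = 92 kmol/h.
Outlet amounts (n = n₀ + ν ξ):
  A: 138 − 1(92) = 46
  B: 0 + 1(92) = 92
Total out = 138 kmol/h; y_B = 92 / 138 = 0.6667.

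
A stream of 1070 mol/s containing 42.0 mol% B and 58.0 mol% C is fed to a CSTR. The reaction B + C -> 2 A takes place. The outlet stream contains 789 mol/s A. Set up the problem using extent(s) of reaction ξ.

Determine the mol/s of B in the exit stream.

For A: n = n₀ + 2ξ → 789 = 0 + 2ξ, giving ξ = 394.5 mol/s.
Outlet amounts (n = n₀ + ν ξ):
  B: 449.4 − 1(394.5) = 54.9
  C: 620.6 − 1(394.5) = 226.1
  A: 0 + 2(394.5) = 789

54.9 mol/s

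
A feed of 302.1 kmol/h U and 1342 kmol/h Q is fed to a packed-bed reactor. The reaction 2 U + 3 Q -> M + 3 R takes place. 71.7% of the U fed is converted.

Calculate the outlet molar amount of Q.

1020 kmol/h

U reacted = 0.717 × 302.1 = 216.6 kmol/h; ν_U = −2, so ξ = 216.6/2 = 108.3 kmol/h.
Outlet amounts (n = n₀ + ν ξ):
  U: 302.1 − 2(108.3) = 85.49
  Q: 1342 − 3(108.3) = 1017
  M: 0 + 1(108.3) = 108.3
  R: 0 + 3(108.3) = 324.9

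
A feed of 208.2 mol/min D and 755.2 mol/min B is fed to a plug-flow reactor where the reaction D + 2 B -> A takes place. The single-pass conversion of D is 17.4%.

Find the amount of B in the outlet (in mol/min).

683 mol/min

D reacted = 0.174 × 208.2 = 36.23 mol/min; ν_D = −1, so ξ = 36.23/1 = 36.23 mol/min.
Outlet amounts (n = n₀ + ν ξ):
  D: 208.2 − 1(36.23) = 172
  B: 755.2 − 2(36.23) = 682.7
  A: 0 + 1(36.23) = 36.23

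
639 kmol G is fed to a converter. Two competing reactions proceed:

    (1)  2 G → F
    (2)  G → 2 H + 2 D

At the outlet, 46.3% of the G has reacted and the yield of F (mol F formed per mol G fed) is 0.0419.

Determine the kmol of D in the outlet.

485 kmol

Yield of F: 1ξ₁ / 639 = 0.0419 → ξ₁ = 26.77 kmol.
Conversion of G: 2ξ₁ + 1ξ₂ = 0.463 × 639 = 295.9 → ξ₂ = 242.3 kmol.
Outlet amounts (n = n₀ + Σ ν·ξ):
  G: 639 − 2(26.77) − 1(242.3) = 343.1
  F: 0 + 1(26.77) = 26.77
  H: 0 + 2(242.3) = 484.6
  D: 0 + 2(242.3) = 484.6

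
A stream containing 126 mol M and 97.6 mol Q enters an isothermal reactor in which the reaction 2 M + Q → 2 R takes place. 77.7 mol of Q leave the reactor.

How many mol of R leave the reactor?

39.8 mol

For Q: n = n₀ − 1ξ → 77.7 = 97.6 − 1ξ, giving ξ = 19.9 mol.
Outlet amounts (n = n₀ + ν ξ):
  M: 126 − 2(19.9) = 86.2
  Q: 97.6 − 1(19.9) = 77.7
  R: 0 + 2(19.9) = 39.8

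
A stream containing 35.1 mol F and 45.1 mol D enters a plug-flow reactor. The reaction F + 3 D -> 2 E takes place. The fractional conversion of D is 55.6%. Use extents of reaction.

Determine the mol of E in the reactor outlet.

16.7 mol

D reacted = 0.556 × 45.1 = 25.08 mol; ν_D = −3, so ξ = 25.08/3 = 8.359 mol.
Outlet amounts (n = n₀ + ν ξ):
  F: 35.1 − 1(8.359) = 26.74
  D: 45.1 − 3(8.359) = 20.02
  E: 0 + 2(8.359) = 16.72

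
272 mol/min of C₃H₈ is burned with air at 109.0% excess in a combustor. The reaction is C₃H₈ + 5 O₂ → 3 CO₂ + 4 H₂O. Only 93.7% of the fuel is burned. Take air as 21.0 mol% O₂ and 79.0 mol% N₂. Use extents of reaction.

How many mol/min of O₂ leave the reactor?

Stoichiometric O₂ = 5 × 272 = 1360 mol/min; O₂ fed = 1360 × 2.090 = 2842 mol/min.
N₂ fed = 2842 × 79/21 = 10690 mol/min.
Fuel reacted = 0.937 × 272 → ξ = 254.9 mol/min.
Outlet (n = n₀ + ν ξ):
  C₃H₈: 272 − 1(254.9) = 17.14
  O₂: 2842 − 5(254.9) = 1568
  N₂: 10690 (inert)
  CO₂: 0 + 3(254.9) = 764.6
  H₂O: 0 + 4(254.9) = 1019

1570 mol/min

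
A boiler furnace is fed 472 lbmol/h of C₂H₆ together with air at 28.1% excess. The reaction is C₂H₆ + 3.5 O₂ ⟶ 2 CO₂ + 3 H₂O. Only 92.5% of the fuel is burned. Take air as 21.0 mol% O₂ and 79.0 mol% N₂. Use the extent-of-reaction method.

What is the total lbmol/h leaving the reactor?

10800 lbmol/h

Stoichiometric O₂ = 3.5 × 472 = 1652 lbmol/h; O₂ fed = 1652 × 1.281 = 2116 lbmol/h.
N₂ fed = 2116 × 79/21 = 7961 lbmol/h.
Fuel reacted = 0.925 × 472 → ξ = 436.6 lbmol/h.
Outlet (n = n₀ + ν ξ):
  C₂H₆: 472 − 1(436.6) = 35.4
  O₂: 2116 − 3.5(436.6) = 588.1
  N₂: 7961 (inert)
  CO₂: 0 + 2(436.6) = 873.2
  H₂O: 0 + 3(436.6) = 1310
Total out = 35.4 + 588.1 + 7961 + 873.2 + 1310 = 10770 lbmol/h.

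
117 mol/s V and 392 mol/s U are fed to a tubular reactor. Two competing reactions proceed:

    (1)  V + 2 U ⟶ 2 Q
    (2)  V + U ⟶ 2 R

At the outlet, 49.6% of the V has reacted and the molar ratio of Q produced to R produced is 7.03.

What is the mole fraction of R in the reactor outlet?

Conversion of V: V consumed = 0.496 × 117 = 58.03 mol/s = 1ξ₁ + 1ξ₂.
Selectivity: 2ξ₁ / (2ξ₂) = 7.03 → ξ₁ = 7.03 ξ₂.
Substitute: (1·7.03 + 1) ξ₂ = 58.03 → ξ₂ = 7.227 mol/s, ξ₁ = 50.81 mol/s.
Outlet amounts (n = n₀ + Σ ν·ξ):
  V: 117 − 1(50.81) − 1(7.227) = 58.97
  U: 392 − 2(50.81) − 1(7.227) = 283.2
  Q: 0 + 2(50.81) = 101.6
  R: 0 + 2(7.227) = 14.45
Total out = 458.2 mol/s; y_R = 14.45 / 458.2 = 0.03155.

0.0315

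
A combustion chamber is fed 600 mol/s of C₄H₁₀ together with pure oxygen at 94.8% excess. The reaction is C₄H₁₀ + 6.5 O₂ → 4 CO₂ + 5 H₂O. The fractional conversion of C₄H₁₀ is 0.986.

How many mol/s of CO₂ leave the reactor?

2370 mol/s

Stoichiometric O₂ = 6.5 × 600 = 3900 mol/s; O₂ fed = 3900 × 1.948 = 7597 mol/s.
Fuel reacted = 0.986 × 600 → ξ = 591.6 mol/s.
Outlet (n = n₀ + ν ξ):
  C₄H₁₀: 600 − 1(591.6) = 8.4
  O₂: 7597 − 6.5(591.6) = 3752
  CO₂: 0 + 4(591.6) = 2366
  H₂O: 0 + 5(591.6) = 2958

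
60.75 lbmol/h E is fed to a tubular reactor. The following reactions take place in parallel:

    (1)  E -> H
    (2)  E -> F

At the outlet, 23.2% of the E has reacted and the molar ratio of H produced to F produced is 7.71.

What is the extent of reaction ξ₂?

Conversion of E: E consumed = 0.232 × 60.75 = 14.09 lbmol/h = 1ξ₁ + 1ξ₂.
Selectivity: 1ξ₁ / (1ξ₂) = 7.71 → ξ₁ = 7.71 ξ₂.
Substitute: (1·7.71 + 1) ξ₂ = 14.09 → ξ₂ = 1.618 lbmol/h, ξ₁ = 12.48 lbmol/h.
Outlet amounts (n = n₀ + Σ ν·ξ):
  E: 60.75 − 1(12.48) − 1(1.618) = 46.66
  H: 0 + 1(12.48) = 12.48
  F: 0 + 1(1.618) = 1.618

ξ₂ = 1.62 lbmol/h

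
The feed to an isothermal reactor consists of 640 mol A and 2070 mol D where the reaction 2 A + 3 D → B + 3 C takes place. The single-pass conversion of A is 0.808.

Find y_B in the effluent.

A reacted = 0.808 × 640 = 517.1 mol; ν_A = −2, so ξ = 517.1/2 = 258.6 mol.
Outlet amounts (n = n₀ + ν ξ):
  A: 640 − 2(258.6) = 122.9
  D: 2070 − 3(258.6) = 1294
  B: 0 + 1(258.6) = 258.6
  C: 0 + 3(258.6) = 775.7
Total out = 2451 mol; y_B = 258.6 / 2451 = 0.1055.

0.105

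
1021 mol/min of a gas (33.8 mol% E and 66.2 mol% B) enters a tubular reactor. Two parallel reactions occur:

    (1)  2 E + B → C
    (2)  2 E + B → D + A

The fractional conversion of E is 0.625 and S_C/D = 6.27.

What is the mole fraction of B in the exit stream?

0.693

Conversion of E: E consumed = 0.625 × 345.1 = 215.7 mol/min = 2ξ₁ + 2ξ₂.
Selectivity: 1ξ₁ / (1ξ₂) = 6.27 → ξ₁ = 6.27 ξ₂.
Substitute: (2·6.27 + 2) ξ₂ = 215.7 → ξ₂ = 14.83 mol/min, ξ₁ = 93.01 mol/min.
Outlet amounts (n = n₀ + Σ ν·ξ):
  E: 345.1 − 2(93.01) − 2(14.83) = 129.4
  B: 675.9 − 1(93.01) − 1(14.83) = 568.1
  C: 0 + 1(93.01) = 93.01
  D: 0 + 1(14.83) = 14.83
  A: 0 + 1(14.83) = 14.83
Total out = 820.1 mol/min; y_B = 568.1 / 820.1 = 0.6926.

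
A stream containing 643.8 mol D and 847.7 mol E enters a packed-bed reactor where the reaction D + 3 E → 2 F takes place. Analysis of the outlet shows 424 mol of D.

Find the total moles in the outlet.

1050 mol

For D: n = n₀ − 1ξ → 424 = 643.8 − 1ξ, giving ξ = 219.8 mol.
Outlet amounts (n = n₀ + ν ξ):
  D: 643.8 − 1(219.8) = 424
  E: 847.7 − 3(219.8) = 188.3
  F: 0 + 2(219.8) = 439.6
Total out = 424 + 188.3 + 439.6 = 1052 mol.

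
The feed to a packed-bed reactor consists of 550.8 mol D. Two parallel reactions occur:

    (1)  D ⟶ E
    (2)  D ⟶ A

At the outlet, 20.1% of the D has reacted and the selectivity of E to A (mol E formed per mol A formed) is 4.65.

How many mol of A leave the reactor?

Conversion of D: D consumed = 0.201 × 550.8 = 110.7 mol = 1ξ₁ + 1ξ₂.
Selectivity: 1ξ₁ / (1ξ₂) = 4.65 → ξ₁ = 4.65 ξ₂.
Substitute: (1·4.65 + 1) ξ₂ = 110.7 → ξ₂ = 19.59 mol, ξ₁ = 91.12 mol.
Outlet amounts (n = n₀ + Σ ν·ξ):
  D: 550.8 − 1(91.12) − 1(19.59) = 440.1
  E: 0 + 1(91.12) = 91.12
  A: 0 + 1(19.59) = 19.59

19.6 mol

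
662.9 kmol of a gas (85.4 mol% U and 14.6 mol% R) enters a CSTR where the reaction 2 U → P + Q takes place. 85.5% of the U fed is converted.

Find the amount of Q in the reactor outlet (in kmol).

242 kmol

U reacted = 0.855 × 566.1 = 484 kmol; ν_U = −2, so ξ = 484/2 = 242 kmol.
Outlet amounts (n = n₀ + ν ξ):
  U: 566.1 − 2(242) = 82.09
  P: 0 + 1(242) = 242
  Q: 0 + 1(242) = 242
  R: 96.78 (inert)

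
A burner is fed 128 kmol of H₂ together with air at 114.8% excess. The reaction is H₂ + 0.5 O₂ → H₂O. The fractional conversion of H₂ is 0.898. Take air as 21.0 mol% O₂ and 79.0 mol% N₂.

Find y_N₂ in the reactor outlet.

Stoichiometric O₂ = 0.5 × 128 = 64 kmol; O₂ fed = 64 × 2.148 = 137.5 kmol.
N₂ fed = 137.5 × 79/21 = 517.2 kmol.
Fuel reacted = 0.898 × 128 → ξ = 114.9 kmol.
Outlet (n = n₀ + ν ξ):
  H₂: 128 − 1(114.9) = 13.06
  O₂: 137.5 − 0.5(114.9) = 80
  N₂: 517.2 (inert)
  H₂O: 0 + 1(114.9) = 114.9
Total out = 725.2 kmol; y_N₂ = 517.2 / 725.2 = 0.7132.

0.713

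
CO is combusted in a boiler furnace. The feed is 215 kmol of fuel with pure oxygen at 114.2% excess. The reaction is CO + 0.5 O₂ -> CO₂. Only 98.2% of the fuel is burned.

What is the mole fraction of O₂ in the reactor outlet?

0.367

Stoichiometric O₂ = 0.5 × 215 = 107.5 kmol; O₂ fed = 107.5 × 2.142 = 230.3 kmol.
Fuel reacted = 0.982 × 215 → ξ = 211.1 kmol.
Outlet (n = n₀ + ν ξ):
  CO: 215 − 1(211.1) = 3.87
  O₂: 230.3 − 0.5(211.1) = 124.7
  CO₂: 0 + 1(211.1) = 211.1
Total out = 339.7 kmol; y_O₂ = 124.7 / 339.7 = 0.3671.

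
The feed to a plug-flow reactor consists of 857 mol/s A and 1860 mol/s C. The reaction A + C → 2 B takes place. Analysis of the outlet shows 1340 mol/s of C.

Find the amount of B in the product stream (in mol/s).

For C: n = n₀ − 1ξ → 1340 = 1860 − 1ξ, giving ξ = 520 mol/s.
Outlet amounts (n = n₀ + ν ξ):
  A: 857 − 1(520) = 337
  C: 1860 − 1(520) = 1340
  B: 0 + 2(520) = 1040

1040 mol/s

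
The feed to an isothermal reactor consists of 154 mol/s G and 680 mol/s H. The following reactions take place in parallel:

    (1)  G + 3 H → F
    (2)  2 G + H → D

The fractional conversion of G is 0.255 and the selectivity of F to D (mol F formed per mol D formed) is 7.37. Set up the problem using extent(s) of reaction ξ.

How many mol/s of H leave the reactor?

Conversion of G: G consumed = 0.255 × 154 = 39.27 mol/s = 1ξ₁ + 2ξ₂.
Selectivity: 1ξ₁ / (1ξ₂) = 7.37 → ξ₁ = 7.37 ξ₂.
Substitute: (1·7.37 + 2) ξ₂ = 39.27 → ξ₂ = 4.191 mol/s, ξ₁ = 30.89 mol/s.
Outlet amounts (n = n₀ + Σ ν·ξ):
  G: 154 − 1(30.89) − 2(4.191) = 114.7
  H: 680 − 3(30.89) − 1(4.191) = 583.1
  F: 0 + 1(30.89) = 30.89
  D: 0 + 1(4.191) = 4.191

583 mol/s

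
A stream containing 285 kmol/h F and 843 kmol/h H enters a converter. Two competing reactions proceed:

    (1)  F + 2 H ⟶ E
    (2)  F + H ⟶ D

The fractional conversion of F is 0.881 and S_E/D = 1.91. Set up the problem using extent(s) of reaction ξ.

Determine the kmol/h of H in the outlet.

Conversion of F: F consumed = 0.881 × 285 = 251.1 kmol/h = 1ξ₁ + 1ξ₂.
Selectivity: 1ξ₁ / (1ξ₂) = 1.91 → ξ₁ = 1.91 ξ₂.
Substitute: (1·1.91 + 1) ξ₂ = 251.1 → ξ₂ = 86.28 kmol/h, ξ₁ = 164.8 kmol/h.
Outlet amounts (n = n₀ + Σ ν·ξ):
  F: 285 − 1(164.8) − 1(86.28) = 33.92
  H: 843 − 2(164.8) − 1(86.28) = 427.1
  E: 0 + 1(164.8) = 164.8
  D: 0 + 1(86.28) = 86.28

427 kmol/h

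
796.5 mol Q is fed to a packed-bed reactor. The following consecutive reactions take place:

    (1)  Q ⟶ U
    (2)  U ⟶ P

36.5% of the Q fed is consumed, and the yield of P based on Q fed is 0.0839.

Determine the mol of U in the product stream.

224 mol

Conversion of Q: Q consumed = 1ξ₁ = 0.365 × 796.5 → ξ₁ = 290.7 mol.
Yield of P: 1ξ₂ / 796.5 = 0.0839 → ξ₂ = 66.83 mol.
Outlet amounts (n = n₀ + Σ ν·ξ):
  Q: 796.5 − 1(290.7) = 505.8
  U: 0 + 1(290.7) − 1(66.83) = 223.9
  P: 0 + 1(66.83) = 66.83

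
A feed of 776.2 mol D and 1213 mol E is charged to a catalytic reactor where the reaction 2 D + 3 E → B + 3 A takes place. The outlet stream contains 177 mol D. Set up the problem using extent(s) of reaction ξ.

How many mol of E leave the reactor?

For D: n = n₀ − 2ξ → 177 = 776.2 − 2ξ, giving ξ = 299.6 mol.
Outlet amounts (n = n₀ + ν ξ):
  D: 776.2 − 2(299.6) = 177
  E: 1213 − 3(299.6) = 314.2
  B: 0 + 1(299.6) = 299.6
  A: 0 + 3(299.6) = 898.8

314 mol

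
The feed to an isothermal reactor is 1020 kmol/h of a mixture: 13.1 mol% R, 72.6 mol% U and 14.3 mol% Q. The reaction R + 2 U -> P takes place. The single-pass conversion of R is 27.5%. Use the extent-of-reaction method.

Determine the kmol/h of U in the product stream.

R reacted = 0.275 × 133.6 = 36.75 kmol/h; ν_R = −1, so ξ = 36.75/1 = 36.75 kmol/h.
Outlet amounts (n = n₀ + ν ξ):
  R: 133.6 − 1(36.75) = 96.87
  U: 740.5 − 2(36.75) = 667
  P: 0 + 1(36.75) = 36.75
  Q: 145.9 (inert)

667 kmol/h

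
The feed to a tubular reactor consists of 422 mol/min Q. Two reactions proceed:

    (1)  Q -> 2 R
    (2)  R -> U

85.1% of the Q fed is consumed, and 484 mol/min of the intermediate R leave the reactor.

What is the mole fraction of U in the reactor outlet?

Conversion of Q: Q consumed = 1ξ₁ = 0.851 × 422 → ξ₁ = 359.1 mol/min.
R balance: n_R = 0 + 2ξ₁ − 1ξ₂ = 484 → ξ₂ = (2·359.1 − 484)/1 = 234.2 mol/min.
Outlet amounts (n = n₀ + Σ ν·ξ):
  Q: 422 − 1(359.1) = 62.88
  R: 0 + 2(359.1) − 1(234.2) = 484
  U: 0 + 1(234.2) = 234.2
Total out = 781.1 mol/min; y_U = 234.2 / 781.1 = 0.2999.

0.3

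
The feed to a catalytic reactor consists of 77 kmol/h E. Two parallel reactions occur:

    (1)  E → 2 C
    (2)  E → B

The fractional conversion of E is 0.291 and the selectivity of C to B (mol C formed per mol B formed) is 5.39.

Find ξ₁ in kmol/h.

ξ₁ = 16.3 kmol/h

Conversion of E: E consumed = 0.291 × 77 = 22.41 kmol/h = 1ξ₁ + 1ξ₂.
Selectivity: 2ξ₁ / (1ξ₂) = 5.39 → ξ₁ = 2.695 ξ₂.
Substitute: (1·2.695 + 1) ξ₂ = 22.41 → ξ₂ = 6.064 kmol/h, ξ₁ = 16.34 kmol/h.
Outlet amounts (n = n₀ + Σ ν·ξ):
  E: 77 − 1(16.34) − 1(6.064) = 54.59
  C: 0 + 2(16.34) = 32.69
  B: 0 + 1(6.064) = 6.064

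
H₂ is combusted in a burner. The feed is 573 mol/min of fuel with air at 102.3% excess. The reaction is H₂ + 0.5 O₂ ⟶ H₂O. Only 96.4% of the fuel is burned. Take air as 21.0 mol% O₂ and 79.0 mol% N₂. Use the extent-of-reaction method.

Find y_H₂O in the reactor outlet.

0.181

Stoichiometric O₂ = 0.5 × 573 = 286.5 mol/min; O₂ fed = 286.5 × 2.023 = 579.6 mol/min.
N₂ fed = 579.6 × 79/21 = 2180 mol/min.
Fuel reacted = 0.964 × 573 → ξ = 552.4 mol/min.
Outlet (n = n₀ + ν ξ):
  H₂: 573 − 1(552.4) = 20.63
  O₂: 579.6 − 0.5(552.4) = 303.4
  N₂: 2180 (inert)
  H₂O: 0 + 1(552.4) = 552.4
Total out = 3057 mol/min; y_H₂O = 552.4 / 3057 = 0.1807.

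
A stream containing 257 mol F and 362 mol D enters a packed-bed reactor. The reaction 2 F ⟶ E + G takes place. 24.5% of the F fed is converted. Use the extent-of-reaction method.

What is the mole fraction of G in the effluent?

F reacted = 0.245 × 257 = 62.96 mol; ν_F = −2, so ξ = 62.96/2 = 31.48 mol.
Outlet amounts (n = n₀ + ν ξ):
  F: 257 − 2(31.48) = 194
  E: 0 + 1(31.48) = 31.48
  G: 0 + 1(31.48) = 31.48
  D: 362 (inert)
Total out = 619 mol; y_G = 31.48 / 619 = 0.05086.

0.0509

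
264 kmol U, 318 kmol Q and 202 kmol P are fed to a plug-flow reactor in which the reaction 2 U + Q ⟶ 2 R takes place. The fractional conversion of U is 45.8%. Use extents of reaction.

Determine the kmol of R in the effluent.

U reacted = 0.458 × 264 = 120.9 kmol; ν_U = −2, so ξ = 120.9/2 = 60.46 kmol.
Outlet amounts (n = n₀ + ν ξ):
  U: 264 − 2(60.46) = 143.1
  Q: 318 − 1(60.46) = 257.5
  R: 0 + 2(60.46) = 120.9
  P: 202 (inert)

121 kmol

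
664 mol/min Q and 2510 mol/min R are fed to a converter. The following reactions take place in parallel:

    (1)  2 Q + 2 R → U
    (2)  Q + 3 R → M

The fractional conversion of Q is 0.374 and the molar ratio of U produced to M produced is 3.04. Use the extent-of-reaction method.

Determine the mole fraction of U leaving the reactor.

0.0388

Conversion of Q: Q consumed = 0.374 × 664 = 248.3 mol/min = 2ξ₁ + 1ξ₂.
Selectivity: 1ξ₁ / (1ξ₂) = 3.04 → ξ₁ = 3.04 ξ₂.
Substitute: (2·3.04 + 1) ξ₂ = 248.3 → ξ₂ = 35.08 mol/min, ξ₁ = 106.6 mol/min.
Outlet amounts (n = n₀ + Σ ν·ξ):
  Q: 664 − 2(106.6) − 1(35.08) = 415.7
  R: 2510 − 2(106.6) − 3(35.08) = 2192
  U: 0 + 1(106.6) = 106.6
  M: 0 + 1(35.08) = 35.08
Total out = 2749 mol/min; y_U = 106.6 / 2749 = 0.03879.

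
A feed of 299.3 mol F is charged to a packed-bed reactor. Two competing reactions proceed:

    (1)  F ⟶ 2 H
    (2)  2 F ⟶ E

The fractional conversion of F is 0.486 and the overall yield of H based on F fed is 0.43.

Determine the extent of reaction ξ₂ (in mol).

Yield of H: 2ξ₁ / 299.3 = 0.43 → ξ₁ = 64.35 mol.
Conversion of F: 1ξ₁ + 2ξ₂ = 0.486 × 299.3 = 145.5 → ξ₂ = 40.56 mol.
Outlet amounts (n = n₀ + Σ ν·ξ):
  F: 299.3 − 1(64.35) − 2(40.56) = 153.8
  H: 0 + 2(64.35) = 128.7
  E: 0 + 1(40.56) = 40.56

ξ₂ = 40.6 mol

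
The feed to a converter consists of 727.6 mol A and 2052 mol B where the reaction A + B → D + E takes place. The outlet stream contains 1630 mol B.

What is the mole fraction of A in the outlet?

0.11

For B: n = n₀ − 1ξ → 1630 = 2052 − 1ξ, giving ξ = 422 mol.
Outlet amounts (n = n₀ + ν ξ):
  A: 727.6 − 1(422) = 305.6
  B: 2052 − 1(422) = 1630
  D: 0 + 1(422) = 422
  E: 0 + 1(422) = 422
Total out = 2780 mol; y_A = 305.6 / 2780 = 0.1099.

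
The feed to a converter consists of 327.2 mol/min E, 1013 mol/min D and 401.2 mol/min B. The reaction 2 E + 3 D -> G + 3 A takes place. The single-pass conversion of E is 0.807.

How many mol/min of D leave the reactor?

E reacted = 0.807 × 327.2 = 264.1 mol/min; ν_E = −2, so ξ = 264.1/2 = 132 mol/min.
Outlet amounts (n = n₀ + ν ξ):
  E: 327.2 − 2(132) = 63.15
  D: 1013 − 3(132) = 616.9
  G: 0 + 1(132) = 132
  A: 0 + 3(132) = 396.1
  B: 401.2 (inert)

617 mol/min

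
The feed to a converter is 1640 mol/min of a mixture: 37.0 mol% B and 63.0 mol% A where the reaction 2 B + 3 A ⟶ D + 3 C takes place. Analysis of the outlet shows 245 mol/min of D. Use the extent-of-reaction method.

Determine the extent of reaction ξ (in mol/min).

For D: n = n₀ + 1ξ → 245 = 0 + 1ξ, giving ξ = 245 mol/min.
Outlet amounts (n = n₀ + ν ξ):
  B: 606.8 − 2(245) = 116.8
  A: 1033 − 3(245) = 298.2
  D: 0 + 1(245) = 245
  C: 0 + 3(245) = 735

ξ = 245 mol/min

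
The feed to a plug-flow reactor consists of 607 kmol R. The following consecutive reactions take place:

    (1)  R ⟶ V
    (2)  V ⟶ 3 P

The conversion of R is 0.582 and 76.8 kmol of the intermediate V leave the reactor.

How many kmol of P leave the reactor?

Conversion of R: R consumed = 1ξ₁ = 0.582 × 607 → ξ₁ = 353.3 kmol.
V balance: n_V = 0 + 1ξ₁ − 1ξ₂ = 76.8 → ξ₂ = (1·353.3 − 76.8)/1 = 276.5 kmol.
Outlet amounts (n = n₀ + Σ ν·ξ):
  R: 607 − 1(353.3) = 253.7
  V: 0 + 1(353.3) − 1(276.5) = 76.8
  P: 0 + 3(276.5) = 829.4

829 kmol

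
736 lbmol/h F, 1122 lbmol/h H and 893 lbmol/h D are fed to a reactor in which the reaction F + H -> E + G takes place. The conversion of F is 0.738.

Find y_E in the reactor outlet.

F reacted = 0.738 × 736 = 543.2 lbmol/h; ν_F = −1, so ξ = 543.2/1 = 543.2 lbmol/h.
Outlet amounts (n = n₀ + ν ξ):
  F: 736 − 1(543.2) = 192.8
  H: 1122 − 1(543.2) = 578.8
  E: 0 + 1(543.2) = 543.2
  G: 0 + 1(543.2) = 543.2
  D: 893 (inert)
Total out = 2751 lbmol/h; y_E = 543.2 / 2751 = 0.1974.

0.197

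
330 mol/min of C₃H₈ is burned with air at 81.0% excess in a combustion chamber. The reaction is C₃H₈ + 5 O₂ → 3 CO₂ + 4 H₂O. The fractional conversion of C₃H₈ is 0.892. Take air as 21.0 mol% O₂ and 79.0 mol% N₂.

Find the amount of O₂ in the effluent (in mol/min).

1510 mol/min

Stoichiometric O₂ = 5 × 330 = 1650 mol/min; O₂ fed = 1650 × 1.810 = 2986 mol/min.
N₂ fed = 2986 × 79/21 = 11230 mol/min.
Fuel reacted = 0.892 × 330 → ξ = 294.4 mol/min.
Outlet (n = n₀ + ν ξ):
  C₃H₈: 330 − 1(294.4) = 35.64
  O₂: 2986 − 5(294.4) = 1515
  N₂: 11230 (inert)
  CO₂: 0 + 3(294.4) = 883.1
  H₂O: 0 + 4(294.4) = 1177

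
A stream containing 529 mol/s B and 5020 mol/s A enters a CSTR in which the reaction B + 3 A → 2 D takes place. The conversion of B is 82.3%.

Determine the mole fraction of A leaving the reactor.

0.794

B reacted = 0.823 × 529 = 435.4 mol/s; ν_B = −1, so ξ = 435.4/1 = 435.4 mol/s.
Outlet amounts (n = n₀ + ν ξ):
  B: 529 − 1(435.4) = 93.63
  A: 5020 − 3(435.4) = 3714
  D: 0 + 2(435.4) = 870.7
Total out = 4678 mol/s; y_A = 3714 / 4678 = 0.7939.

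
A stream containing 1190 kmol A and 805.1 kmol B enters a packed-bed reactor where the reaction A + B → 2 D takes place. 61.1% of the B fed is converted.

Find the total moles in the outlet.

2000 kmol

B reacted = 0.611 × 805.1 = 491.9 kmol; ν_B = −1, so ξ = 491.9/1 = 491.9 kmol.
Outlet amounts (n = n₀ + ν ξ):
  A: 1190 − 1(491.9) = 698.1
  B: 805.1 − 1(491.9) = 313.2
  D: 0 + 2(491.9) = 983.8
Total out = 698.1 + 313.2 + 983.8 = 1995 kmol.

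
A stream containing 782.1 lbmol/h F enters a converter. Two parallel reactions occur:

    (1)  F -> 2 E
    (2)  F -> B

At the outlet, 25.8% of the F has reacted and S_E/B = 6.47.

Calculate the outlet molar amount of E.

Conversion of F: F consumed = 0.258 × 782.1 = 201.8 lbmol/h = 1ξ₁ + 1ξ₂.
Selectivity: 2ξ₁ / (1ξ₂) = 6.47 → ξ₁ = 3.235 ξ₂.
Substitute: (1·3.235 + 1) ξ₂ = 201.8 → ξ₂ = 47.65 lbmol/h, ξ₁ = 154.1 lbmol/h.
Outlet amounts (n = n₀ + Σ ν·ξ):
  F: 782.1 − 1(154.1) − 1(47.65) = 580.3
  E: 0 + 2(154.1) = 308.3
  B: 0 + 1(47.65) = 47.65

308 lbmol/h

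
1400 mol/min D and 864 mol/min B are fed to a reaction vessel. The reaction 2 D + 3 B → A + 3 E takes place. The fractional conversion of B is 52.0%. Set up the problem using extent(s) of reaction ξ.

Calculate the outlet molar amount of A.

150 mol/min

B reacted = 0.52 × 864 = 449.3 mol/min; ν_B = −3, so ξ = 449.3/3 = 149.8 mol/min.
Outlet amounts (n = n₀ + ν ξ):
  D: 1400 − 2(149.8) = 1100
  B: 864 − 3(149.8) = 414.7
  A: 0 + 1(149.8) = 149.8
  E: 0 + 3(149.8) = 449.3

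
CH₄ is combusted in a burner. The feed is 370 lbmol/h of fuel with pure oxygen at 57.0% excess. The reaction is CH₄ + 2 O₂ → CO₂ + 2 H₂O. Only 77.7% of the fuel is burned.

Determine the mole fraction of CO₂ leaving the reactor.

0.188

Stoichiometric O₂ = 2 × 370 = 740 lbmol/h; O₂ fed = 740 × 1.570 = 1162 lbmol/h.
Fuel reacted = 0.777 × 370 → ξ = 287.5 lbmol/h.
Outlet (n = n₀ + ν ξ):
  CH₄: 370 − 1(287.5) = 82.51
  O₂: 1162 − 2(287.5) = 586.8
  CO₂: 0 + 1(287.5) = 287.5
  H₂O: 0 + 2(287.5) = 575
Total out = 1532 lbmol/h; y_CO₂ = 287.5 / 1532 = 0.1877.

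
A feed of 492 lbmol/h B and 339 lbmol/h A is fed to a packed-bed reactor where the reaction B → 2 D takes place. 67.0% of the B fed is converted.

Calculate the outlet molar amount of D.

B reacted = 0.67 × 492 = 329.6 lbmol/h; ν_B = −1, so ξ = 329.6/1 = 329.6 lbmol/h.
Outlet amounts (n = n₀ + ν ξ):
  B: 492 − 1(329.6) = 162.4
  D: 0 + 2(329.6) = 659.3
  A: 339 (inert)

659 lbmol/h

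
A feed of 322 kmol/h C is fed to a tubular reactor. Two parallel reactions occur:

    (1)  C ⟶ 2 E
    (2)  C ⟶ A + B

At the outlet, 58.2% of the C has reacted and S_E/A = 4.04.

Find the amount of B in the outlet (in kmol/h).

62.1 kmol/h

Conversion of C: C consumed = 0.582 × 322 = 187.4 kmol/h = 1ξ₁ + 1ξ₂.
Selectivity: 2ξ₁ / (1ξ₂) = 4.04 → ξ₁ = 2.02 ξ₂.
Substitute: (1·2.02 + 1) ξ₂ = 187.4 → ξ₂ = 62.05 kmol/h, ξ₁ = 125.3 kmol/h.
Outlet amounts (n = n₀ + Σ ν·ξ):
  C: 322 − 1(125.3) − 1(62.05) = 134.6
  E: 0 + 2(125.3) = 250.7
  A: 0 + 1(62.05) = 62.05
  B: 0 + 1(62.05) = 62.05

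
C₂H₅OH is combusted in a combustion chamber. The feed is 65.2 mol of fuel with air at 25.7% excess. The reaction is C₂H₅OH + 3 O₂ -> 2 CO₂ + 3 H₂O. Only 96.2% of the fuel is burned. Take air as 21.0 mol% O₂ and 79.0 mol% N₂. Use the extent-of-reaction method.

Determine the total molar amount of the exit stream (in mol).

Stoichiometric O₂ = 3 × 65.2 = 195.6 mol; O₂ fed = 195.6 × 1.257 = 245.9 mol.
N₂ fed = 245.9 × 79/21 = 924.9 mol.
Fuel reacted = 0.962 × 65.2 → ξ = 62.72 mol.
Outlet (n = n₀ + ν ξ):
  C₂H₅OH: 65.2 − 1(62.72) = 2.478
  O₂: 245.9 − 3(62.72) = 57.7
  N₂: 924.9 (inert)
  CO₂: 0 + 2(62.72) = 125.4
  H₂O: 0 + 3(62.72) = 188.2
Total out = 2.478 + 57.7 + 924.9 + 125.4 + 188.2 = 1299 mol.

1300 mol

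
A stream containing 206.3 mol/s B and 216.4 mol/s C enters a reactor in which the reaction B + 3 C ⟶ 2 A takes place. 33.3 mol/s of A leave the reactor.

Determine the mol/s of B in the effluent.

190 mol/s

For A: n = n₀ + 2ξ → 33.3 = 0 + 2ξ, giving ξ = 16.65 mol/s.
Outlet amounts (n = n₀ + ν ξ):
  B: 206.3 − 1(16.65) = 189.7
  C: 216.4 − 3(16.65) = 166.5
  A: 0 + 2(16.65) = 33.3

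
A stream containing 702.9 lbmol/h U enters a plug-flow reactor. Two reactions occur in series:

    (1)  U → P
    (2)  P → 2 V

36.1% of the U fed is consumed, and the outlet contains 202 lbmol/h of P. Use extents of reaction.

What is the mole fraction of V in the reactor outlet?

0.137

Conversion of U: U consumed = 1ξ₁ = 0.361 × 702.9 → ξ₁ = 253.7 lbmol/h.
P balance: n_P = 0 + 1ξ₁ − 1ξ₂ = 202 → ξ₂ = (1·253.7 − 202)/1 = 51.75 lbmol/h.
Outlet amounts (n = n₀ + Σ ν·ξ):
  U: 702.9 − 1(253.7) = 449.2
  P: 0 + 1(253.7) − 1(51.75) = 202
  V: 0 + 2(51.75) = 103.5
Total out = 754.6 lbmol/h; y_V = 103.5 / 754.6 = 0.1371.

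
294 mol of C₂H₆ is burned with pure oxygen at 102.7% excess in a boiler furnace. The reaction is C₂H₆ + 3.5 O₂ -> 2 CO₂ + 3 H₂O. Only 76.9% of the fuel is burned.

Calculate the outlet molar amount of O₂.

Stoichiometric O₂ = 3.5 × 294 = 1029 mol; O₂ fed = 1029 × 2.027 = 2086 mol.
Fuel reacted = 0.769 × 294 → ξ = 226.1 mol.
Outlet (n = n₀ + ν ξ):
  C₂H₆: 294 − 1(226.1) = 67.91
  O₂: 2086 − 3.5(226.1) = 1294
  CO₂: 0 + 2(226.1) = 452.2
  H₂O: 0 + 3(226.1) = 678.3

1290 mol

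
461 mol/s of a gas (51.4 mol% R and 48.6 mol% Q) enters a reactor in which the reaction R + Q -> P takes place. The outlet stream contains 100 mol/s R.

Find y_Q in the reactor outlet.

0.269

For R: n = n₀ − 1ξ → 100 = 237 − 1ξ, giving ξ = 137 mol/s.
Outlet amounts (n = n₀ + ν ξ):
  R: 237 − 1(137) = 100
  Q: 224 − 1(137) = 87.09
  P: 0 + 1(137) = 137
Total out = 324 mol/s; y_Q = 87.09 / 324 = 0.2688.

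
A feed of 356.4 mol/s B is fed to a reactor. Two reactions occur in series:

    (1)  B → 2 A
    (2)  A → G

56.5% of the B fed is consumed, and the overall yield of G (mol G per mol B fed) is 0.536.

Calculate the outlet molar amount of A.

Conversion of B: B consumed = 1ξ₁ = 0.565 × 356.4 → ξ₁ = 201.4 mol/s.
Yield of G: 1ξ₂ / 356.4 = 0.536 → ξ₂ = 191 mol/s.
Outlet amounts (n = n₀ + Σ ν·ξ):
  B: 356.4 − 1(201.4) = 155
  A: 0 + 2(201.4) − 1(191) = 211.7
  G: 0 + 1(191) = 191

212 mol/s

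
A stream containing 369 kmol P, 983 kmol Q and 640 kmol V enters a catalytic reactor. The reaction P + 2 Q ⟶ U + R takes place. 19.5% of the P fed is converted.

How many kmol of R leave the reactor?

72 kmol

P reacted = 0.195 × 369 = 71.95 kmol; ν_P = −1, so ξ = 71.95/1 = 71.95 kmol.
Outlet amounts (n = n₀ + ν ξ):
  P: 369 − 1(71.95) = 297
  Q: 983 − 2(71.95) = 839.1
  U: 0 + 1(71.95) = 71.95
  R: 0 + 1(71.95) = 71.95
  V: 640 (inert)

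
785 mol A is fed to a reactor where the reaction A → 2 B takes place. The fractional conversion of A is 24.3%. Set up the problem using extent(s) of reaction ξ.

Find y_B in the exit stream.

0.391

A reacted = 0.243 × 785 = 190.8 mol; ν_A = −1, so ξ = 190.8/1 = 190.8 mol.
Outlet amounts (n = n₀ + ν ξ):
  A: 785 − 1(190.8) = 594.2
  B: 0 + 2(190.8) = 381.5
Total out = 975.8 mol; y_B = 381.5 / 975.8 = 0.391.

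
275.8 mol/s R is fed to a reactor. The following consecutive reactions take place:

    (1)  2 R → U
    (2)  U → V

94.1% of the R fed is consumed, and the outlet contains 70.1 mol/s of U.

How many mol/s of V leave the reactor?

59.7 mol/s

Conversion of R: R consumed = 2ξ₁ = 0.941 × 275.8 → ξ₁ = 129.8 mol/s.
U balance: n_U = 0 + 1ξ₁ − 1ξ₂ = 70.1 → ξ₂ = (1·129.8 − 70.1)/1 = 59.66 mol/s.
Outlet amounts (n = n₀ + Σ ν·ξ):
  R: 275.8 − 2(129.8) = 16.27
  U: 0 + 1(129.8) − 1(59.66) = 70.1
  V: 0 + 1(59.66) = 59.66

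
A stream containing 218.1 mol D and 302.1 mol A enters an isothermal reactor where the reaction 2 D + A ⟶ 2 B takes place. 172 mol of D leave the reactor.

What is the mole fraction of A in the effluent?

For D: n = n₀ − 2ξ → 172 = 218.1 − 2ξ, giving ξ = 23.05 mol.
Outlet amounts (n = n₀ + ν ξ):
  D: 218.1 − 2(23.05) = 172
  A: 302.1 − 1(23.05) = 279.1
  B: 0 + 2(23.05) = 46.1
Total out = 497.1 mol; y_A = 279.1 / 497.1 = 0.5613.

0.561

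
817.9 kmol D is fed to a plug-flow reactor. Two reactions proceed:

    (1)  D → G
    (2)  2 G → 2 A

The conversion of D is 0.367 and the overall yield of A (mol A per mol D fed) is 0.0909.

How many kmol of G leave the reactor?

Conversion of D: D consumed = 1ξ₁ = 0.367 × 817.9 → ξ₁ = 300.2 kmol.
Yield of A: 2ξ₂ / 817.9 = 0.0909 → ξ₂ = 37.17 kmol.
Outlet amounts (n = n₀ + Σ ν·ξ):
  D: 817.9 − 1(300.2) = 517.7
  G: 0 + 1(300.2) − 2(37.17) = 225.8
  A: 0 + 2(37.17) = 74.35

226 kmol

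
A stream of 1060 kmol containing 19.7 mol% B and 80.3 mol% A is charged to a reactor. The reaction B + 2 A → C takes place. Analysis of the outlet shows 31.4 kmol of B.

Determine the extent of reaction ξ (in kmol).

For B: n = n₀ − 1ξ → 31.4 = 208.8 − 1ξ, giving ξ = 177.4 kmol.
Outlet amounts (n = n₀ + ν ξ):
  B: 208.8 − 1(177.4) = 31.4
  A: 851.2 − 2(177.4) = 496.3
  C: 0 + 1(177.4) = 177.4

ξ = 177 kmol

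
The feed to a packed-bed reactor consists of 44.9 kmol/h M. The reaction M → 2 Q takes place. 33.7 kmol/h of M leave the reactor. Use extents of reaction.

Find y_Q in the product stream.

0.399

For M: n = n₀ − 1ξ → 33.7 = 44.9 − 1ξ, giving ξ = 11.2 kmol/h.
Outlet amounts (n = n₀ + ν ξ):
  M: 44.9 − 1(11.2) = 33.7
  Q: 0 + 2(11.2) = 22.4
Total out = 56.1 kmol/h; y_Q = 22.4 / 56.1 = 0.3993.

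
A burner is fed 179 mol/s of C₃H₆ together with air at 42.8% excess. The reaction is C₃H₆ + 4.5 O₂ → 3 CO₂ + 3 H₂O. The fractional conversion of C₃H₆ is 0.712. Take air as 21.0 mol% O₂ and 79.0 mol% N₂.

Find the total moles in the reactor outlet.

5720 mol/s

Stoichiometric O₂ = 4.5 × 179 = 805.5 mol/s; O₂ fed = 805.5 × 1.428 = 1150 mol/s.
N₂ fed = 1150 × 79/21 = 4327 mol/s.
Fuel reacted = 0.712 × 179 → ξ = 127.4 mol/s.
Outlet (n = n₀ + ν ξ):
  C₃H₆: 179 − 1(127.4) = 51.55
  O₂: 1150 − 4.5(127.4) = 576.7
  N₂: 4327 (inert)
  CO₂: 0 + 3(127.4) = 382.3
  H₂O: 0 + 3(127.4) = 382.3
Total out = 51.55 + 576.7 + 4327 + 382.3 + 382.3 = 5720 mol/s.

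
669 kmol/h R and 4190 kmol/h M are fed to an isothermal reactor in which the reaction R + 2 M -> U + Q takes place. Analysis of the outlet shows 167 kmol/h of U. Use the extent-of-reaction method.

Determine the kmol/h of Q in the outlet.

167 kmol/h

For U: n = n₀ + 1ξ → 167 = 0 + 1ξ, giving ξ = 167 kmol/h.
Outlet amounts (n = n₀ + ν ξ):
  R: 669 − 1(167) = 502
  M: 4190 − 2(167) = 3856
  U: 0 + 1(167) = 167
  Q: 0 + 1(167) = 167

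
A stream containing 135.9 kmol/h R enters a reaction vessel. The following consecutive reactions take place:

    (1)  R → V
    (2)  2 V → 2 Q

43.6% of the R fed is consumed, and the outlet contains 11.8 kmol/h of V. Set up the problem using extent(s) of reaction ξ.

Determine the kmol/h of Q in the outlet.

47.5 kmol/h

Conversion of R: R consumed = 1ξ₁ = 0.436 × 135.9 → ξ₁ = 59.25 kmol/h.
V balance: n_V = 0 + 1ξ₁ − 2ξ₂ = 11.8 → ξ₂ = (1·59.25 − 11.8)/2 = 23.73 kmol/h.
Outlet amounts (n = n₀ + Σ ν·ξ):
  R: 135.9 − 1(59.25) = 76.65
  V: 0 + 1(59.25) − 2(23.73) = 11.8
  Q: 0 + 2(23.73) = 47.45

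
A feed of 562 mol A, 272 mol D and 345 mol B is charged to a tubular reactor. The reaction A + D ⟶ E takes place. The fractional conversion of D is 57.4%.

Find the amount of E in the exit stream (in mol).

D reacted = 0.574 × 272 = 156.1 mol; ν_D = −1, so ξ = 156.1/1 = 156.1 mol.
Outlet amounts (n = n₀ + ν ξ):
  A: 562 − 1(156.1) = 405.9
  D: 272 − 1(156.1) = 115.9
  E: 0 + 1(156.1) = 156.1
  B: 345 (inert)

156 mol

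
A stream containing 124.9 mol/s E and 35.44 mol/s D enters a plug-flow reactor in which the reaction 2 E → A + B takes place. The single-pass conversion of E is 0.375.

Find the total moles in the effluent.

160 mol/s

E reacted = 0.375 × 124.9 = 46.84 mol/s; ν_E = −2, so ξ = 46.84/2 = 23.42 mol/s.
Outlet amounts (n = n₀ + ν ξ):
  E: 124.9 − 2(23.42) = 78.06
  A: 0 + 1(23.42) = 23.42
  B: 0 + 1(23.42) = 23.42
  D: 35.44 (inert)
Total out = 78.06 + 23.42 + 23.42 + 35.44 = 160.3 mol/s.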